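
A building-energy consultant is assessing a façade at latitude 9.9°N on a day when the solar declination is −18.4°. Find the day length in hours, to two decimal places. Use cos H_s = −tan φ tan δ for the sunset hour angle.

11.56 hours

The sunset hour angle satisfies cos H_s = −tan φ tan δ = 0.0581, giving H_s = 86.67°.
Day length = 2 H_s / 15° h⁻¹ = 173.34° / 15 = 11.556 h.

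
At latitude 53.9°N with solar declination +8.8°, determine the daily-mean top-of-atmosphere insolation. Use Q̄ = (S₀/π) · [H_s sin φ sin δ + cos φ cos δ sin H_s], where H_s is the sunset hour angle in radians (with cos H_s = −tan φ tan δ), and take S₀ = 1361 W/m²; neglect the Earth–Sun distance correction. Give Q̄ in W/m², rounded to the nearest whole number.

−tan φ tan δ = −(1.3713)(0.1548) = -0.2123; H_s = arccos(-0.2123) = 102.26°. In radians, H_s = 1.7848.
H_s sin φ sin δ = 1.7848 × 0.8080 × 0.1530 = 0.2206.
cos φ cos δ sin H_s = 0.5892 × 0.9882 × 0.9772 = 0.5690.
Q̄ = (1361/π) × (0.2206 + 0.5690) = 433.22 × 0.7896 = 342.07 W/m².

342 W/m²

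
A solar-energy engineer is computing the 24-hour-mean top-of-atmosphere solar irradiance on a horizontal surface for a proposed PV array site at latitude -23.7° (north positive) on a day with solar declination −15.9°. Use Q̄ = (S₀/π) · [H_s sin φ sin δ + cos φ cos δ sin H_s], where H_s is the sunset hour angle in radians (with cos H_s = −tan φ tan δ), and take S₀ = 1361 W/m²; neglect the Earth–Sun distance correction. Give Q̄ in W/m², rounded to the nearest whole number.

−tan φ tan δ = −(-0.4390)(-0.2849) = -0.1251; H_s = arccos(-0.1251) = 97.19°. In radians, H_s = 1.6963.
H_s sin φ sin δ = 1.6963 × -0.4019 × -0.2740 = 0.1868.
cos φ cos δ sin H_s = 0.9157 × 0.9617 × 0.9921 = 0.8737.
Q̄ = (1361/π) × (0.1868 + 0.8737) = 433.22 × 1.0605 = 459.43 W/m².

459 W/m²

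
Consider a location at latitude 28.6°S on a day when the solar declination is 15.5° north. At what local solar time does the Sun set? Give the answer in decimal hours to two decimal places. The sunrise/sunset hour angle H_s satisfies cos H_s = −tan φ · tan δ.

cos H_s = −tan(-28.6°) · tan(15.5°) = 0.1512, so H_s = arccos(0.1512) = 81.30°.
Sunset is at 12 + H_s/15 = 12 + 5.420 = 17.420 h local solar time.

17.42 h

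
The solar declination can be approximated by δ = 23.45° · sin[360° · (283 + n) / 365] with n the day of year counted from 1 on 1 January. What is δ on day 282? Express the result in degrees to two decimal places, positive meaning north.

-6.96°

360 × (283 + 282) / 365 = 557.260°; sin(557.260°) = -0.2967.
δ = 23.45 × -0.2967 = -6.958° ≈ -6.96°.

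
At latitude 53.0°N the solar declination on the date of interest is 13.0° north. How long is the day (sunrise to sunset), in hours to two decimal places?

cos H_s = −tan(53.0°) · tan(13.0°) = -0.3064, so H_s = arccos(-0.3064) = 107.84°.
Day length = 2 H_s / 15° h⁻¹ = 215.68° / 15 = 14.379 h.

14.38 hours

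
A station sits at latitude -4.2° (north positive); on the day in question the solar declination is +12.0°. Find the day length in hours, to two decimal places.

11.88 hours

The sunset hour angle satisfies cos H_s = −tan φ tan δ = 0.0156, giving H_s = 89.11°.
Day length = 2 H_s / 15° h⁻¹ = 178.22° / 15 = 11.881 h.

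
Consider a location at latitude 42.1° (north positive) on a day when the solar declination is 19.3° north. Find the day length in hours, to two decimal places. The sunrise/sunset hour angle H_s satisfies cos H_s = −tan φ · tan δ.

14.46 hours

−tan φ tan δ = −(0.9036)(0.3502) = -0.3164; H_s = arccos(-0.3164) = 108.45°.
Day length = 2 H_s / 15° h⁻¹ = 216.90° / 15 = 14.460 h.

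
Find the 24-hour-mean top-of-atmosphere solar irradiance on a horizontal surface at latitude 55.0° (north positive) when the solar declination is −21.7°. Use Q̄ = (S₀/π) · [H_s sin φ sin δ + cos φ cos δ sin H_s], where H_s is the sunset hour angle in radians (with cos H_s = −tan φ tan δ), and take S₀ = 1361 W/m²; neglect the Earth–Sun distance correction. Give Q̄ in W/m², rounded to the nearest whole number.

The sunset hour angle satisfies cos H_s = −tan φ tan δ = 0.5683, giving H_s = 55.37°. In radians, H_s = 0.9664.
H_s sin φ sin δ = 0.9664 × 0.8192 × -0.3697 = -0.2927.
cos φ cos δ sin H_s = 0.5736 × 0.9291 × 0.8228 = 0.4385.
Q̄ = (1361/π) × (-0.2927 + 0.4385) = 433.22 × 0.1458 = 63.16 W/m².

63 W/m²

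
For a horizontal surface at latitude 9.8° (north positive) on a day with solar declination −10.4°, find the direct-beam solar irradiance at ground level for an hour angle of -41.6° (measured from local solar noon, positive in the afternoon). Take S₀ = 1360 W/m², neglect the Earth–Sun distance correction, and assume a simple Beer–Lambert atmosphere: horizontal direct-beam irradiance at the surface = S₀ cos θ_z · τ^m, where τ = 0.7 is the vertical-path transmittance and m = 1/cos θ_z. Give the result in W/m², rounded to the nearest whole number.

565 W/m²

With φ = 9.8°, δ = -10.4°, H = -41.60°: sin φ sin δ = -0.0307, cos φ cos δ cos H = 0.7248, so cos θ_z = 0.6941.
Air mass m = 1/cos θ_z = 1/0.6941 = 1.441; τ^m = 0.7^1.441 = 0.5981.
Surface direct beam = 1360 × 0.6941 × 0.5981 = 564.59 W/m².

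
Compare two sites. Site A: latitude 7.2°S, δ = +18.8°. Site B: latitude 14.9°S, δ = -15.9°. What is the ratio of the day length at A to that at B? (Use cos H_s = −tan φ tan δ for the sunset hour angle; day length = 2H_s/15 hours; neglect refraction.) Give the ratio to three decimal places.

A: H_s = arccos(−tan -7.2° · tan 18.8°) = 87.54°, so 2H_s/15 = 11.6720 h.
B: H_s = arccos(−tan -14.9° · tan -15.9°) = 94.35°, so 2H_s/15 = 12.5800 h.
Ratio A/B = 11.6720 / 12.5800 = 0.9278.

0.928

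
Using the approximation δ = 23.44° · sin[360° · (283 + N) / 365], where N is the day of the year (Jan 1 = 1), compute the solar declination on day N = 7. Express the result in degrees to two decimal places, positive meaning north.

360 × (283 + 7) / 365 = 286.027°; sin(286.027°) = -0.9611.
δ = 23.44 × -0.9611 = -22.528° ≈ -22.53°.

-22.53°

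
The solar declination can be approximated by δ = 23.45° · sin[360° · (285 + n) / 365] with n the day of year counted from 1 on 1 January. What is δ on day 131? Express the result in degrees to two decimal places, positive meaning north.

360 × (285 + 131) / 365 = 410.301°; sin(410.301°) = 0.7694.
δ = 23.45 × 0.7694 = 18.042° ≈ +18.04°.

+18.04°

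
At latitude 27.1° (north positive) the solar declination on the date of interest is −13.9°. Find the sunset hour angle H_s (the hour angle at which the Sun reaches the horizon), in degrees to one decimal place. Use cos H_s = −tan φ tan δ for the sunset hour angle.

cos H_s = −tan(27.1°) · tan(-13.9°) = 0.1266, so H_s = arccos(0.1266) = 82.73°.

82.7°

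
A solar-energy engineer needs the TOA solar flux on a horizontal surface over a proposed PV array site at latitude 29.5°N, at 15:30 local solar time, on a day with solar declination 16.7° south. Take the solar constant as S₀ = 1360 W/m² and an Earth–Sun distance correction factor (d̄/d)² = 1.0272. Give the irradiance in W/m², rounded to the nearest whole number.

511 W/m²

Hour angle H = 15° × (15.5 − 12) = 52.50°.
With φ = 29.5°, δ = -16.7°, H = 52.50°: sin φ sin δ = -0.1415, cos φ cos δ cos H = 0.5075, so cos θ_z = 0.3660.
Top-of-atmosphere irradiance = S₀ (d̄/d)² cos θ_z = 1360 × 1.0272 × 0.3660 = 511.30 W/m².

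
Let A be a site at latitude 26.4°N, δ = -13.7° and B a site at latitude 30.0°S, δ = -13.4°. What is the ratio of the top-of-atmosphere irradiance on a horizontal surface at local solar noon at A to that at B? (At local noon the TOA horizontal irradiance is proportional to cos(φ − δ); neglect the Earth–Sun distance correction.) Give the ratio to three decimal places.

A: cos θ_z = cos(26.4° − (-13.7°)) = 0.7649.
B: cos θ_z = cos(-30.0° − (-13.4°)) = 0.9583.
Ratio A/B = 0.7649 / 0.9583 = 0.7982.

0.798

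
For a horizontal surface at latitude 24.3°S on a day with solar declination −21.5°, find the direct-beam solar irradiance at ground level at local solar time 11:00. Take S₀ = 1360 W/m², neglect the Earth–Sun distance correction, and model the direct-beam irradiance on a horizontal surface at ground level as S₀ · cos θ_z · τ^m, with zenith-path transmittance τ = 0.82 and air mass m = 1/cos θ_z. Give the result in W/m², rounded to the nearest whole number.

Hour angle H = 15° × (11 − 12) = -15.00°.
With φ = -24.3°, δ = -21.5°, H = -15.00°: sin φ sin δ = 0.1508, cos φ cos δ cos H = 0.8191, so cos θ_z = 0.9699.
Air mass m = 1/cos θ_z = 1/0.9699 = 1.031; τ^m = 0.82^1.031 = 0.8150.
Surface direct beam = 1360 × 0.9699 × 0.8150 = 1075.04 W/m².

1075 W/m²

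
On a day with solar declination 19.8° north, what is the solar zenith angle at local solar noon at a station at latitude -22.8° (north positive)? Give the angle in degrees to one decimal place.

42.6°

At local solar noon the hour angle is zero, so the zenith angle is |φ − δ| = |-22.8° − (19.8°)| = 42.6°.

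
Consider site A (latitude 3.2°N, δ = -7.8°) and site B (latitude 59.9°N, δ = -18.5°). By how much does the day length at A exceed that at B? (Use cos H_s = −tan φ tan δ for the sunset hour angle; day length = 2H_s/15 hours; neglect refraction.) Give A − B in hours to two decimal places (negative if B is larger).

+4.64 h

A: H_s = arccos(−tan 3.2° · tan -7.8°) = 89.56°, so 2H_s/15 = 11.9413 h.
B: H_s = arccos(−tan 59.9° · tan -18.5°) = 54.75°, so 2H_s/15 = 7.3000 h.
A − B = 11.9413 − 7.3000 = 4.6413 h.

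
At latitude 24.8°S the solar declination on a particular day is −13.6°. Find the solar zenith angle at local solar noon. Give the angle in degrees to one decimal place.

11.2°

At local solar noon the hour angle is zero, so the zenith angle is |φ − δ| = |-24.8° − (-13.6°)| = 11.2°.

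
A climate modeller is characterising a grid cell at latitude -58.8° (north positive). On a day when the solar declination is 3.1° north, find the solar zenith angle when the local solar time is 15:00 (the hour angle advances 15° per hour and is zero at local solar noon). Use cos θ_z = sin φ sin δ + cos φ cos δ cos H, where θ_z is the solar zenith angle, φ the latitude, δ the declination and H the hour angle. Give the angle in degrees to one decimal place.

Hour angle H = 15° × (15 − 12) = 45.00°.
cos θ_z = sin φ sin δ + cos φ cos δ cos H = (-0.8554)(0.0541) + (0.5180)(0.9985)(0.7071) = 0.3195.
θ_z = arccos(0.3195) = 71.37°.

71.4°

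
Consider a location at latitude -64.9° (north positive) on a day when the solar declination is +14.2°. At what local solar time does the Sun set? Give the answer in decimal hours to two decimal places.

The sunset hour angle satisfies cos H_s = −tan φ tan δ = 0.5402, giving H_s = 57.30°.
Sunset is at 12 + H_s/15 = 12 + 3.820 = 15.820 h local solar time.

15.82 h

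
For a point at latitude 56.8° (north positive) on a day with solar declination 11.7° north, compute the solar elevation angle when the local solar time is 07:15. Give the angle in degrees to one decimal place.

Hour angle H = 15° × (7.25 − 12) = -71.25°.
With φ = 56.8°, δ = 11.7°, H = -71.25°: sin φ sin δ = 0.1697, cos φ cos δ cos H = 0.1724, so cos θ_z = 0.3421.
θ_z = arccos(0.3421) = 70.00°, so the elevation is 90° − 70.00° = 20.00°.

20.0°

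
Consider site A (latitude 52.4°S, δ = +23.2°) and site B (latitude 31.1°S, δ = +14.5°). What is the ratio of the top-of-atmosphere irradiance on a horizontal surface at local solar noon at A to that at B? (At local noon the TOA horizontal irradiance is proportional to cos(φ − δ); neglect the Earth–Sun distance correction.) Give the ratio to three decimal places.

A: cos θ_z = cos(-52.4° − (23.2°)) = 0.2487.
B: cos θ_z = cos(-31.1° − (14.5°)) = 0.6997.
Ratio A/B = 0.2487 / 0.6997 = 0.3554.

0.355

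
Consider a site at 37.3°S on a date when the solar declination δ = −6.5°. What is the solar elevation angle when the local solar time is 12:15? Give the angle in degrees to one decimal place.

Hour angle H = 15° × (12.25 − 12) = 3.75°.
cos θ_z = sin(-37.3°) sin(-6.5°) + cos(-37.3°) cos(-6.5°) cos(3.75°) = 0.0686 + 0.7887 = 0.8573.
θ_z = arccos(0.8573) = 30.99°, so the elevation is 90° − 30.99° = 59.01°.

59.0°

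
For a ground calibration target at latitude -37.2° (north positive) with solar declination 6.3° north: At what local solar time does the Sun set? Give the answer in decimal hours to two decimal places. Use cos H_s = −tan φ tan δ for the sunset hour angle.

The sunset hour angle satisfies cos H_s = −tan φ tan δ = 0.0838, giving H_s = 85.19°.
Sunset is at 12 + H_s/15 = 12 + 5.679 = 17.679 h local solar time.

17.68 h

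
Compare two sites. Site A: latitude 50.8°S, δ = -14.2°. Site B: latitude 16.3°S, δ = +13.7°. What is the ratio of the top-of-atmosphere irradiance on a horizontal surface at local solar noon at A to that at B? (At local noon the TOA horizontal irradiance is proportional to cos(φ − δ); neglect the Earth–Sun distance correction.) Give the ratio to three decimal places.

A: cos θ_z = cos(-50.8° − (-14.2°)) = 0.8028.
B: cos θ_z = cos(-16.3° − (13.7°)) = 0.8660.
Ratio A/B = 0.8028 / 0.8660 = 0.9270.

0.927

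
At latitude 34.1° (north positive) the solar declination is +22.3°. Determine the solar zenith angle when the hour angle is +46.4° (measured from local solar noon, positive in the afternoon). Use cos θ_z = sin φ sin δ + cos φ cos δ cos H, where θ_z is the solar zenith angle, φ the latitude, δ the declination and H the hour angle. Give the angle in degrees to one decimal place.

42.2°

cos θ_z = sin(34.1°) sin(22.3°) + cos(34.1°) cos(22.3°) cos(46.40°) = 0.2127 + 0.5283 = 0.7410.
θ_z = arccos(0.7410) = 42.18°.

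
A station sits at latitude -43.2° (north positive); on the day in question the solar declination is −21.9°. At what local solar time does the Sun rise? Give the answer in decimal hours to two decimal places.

cos H_s = −tan(-43.2°) · tan(-21.9°) = -0.3775, so H_s = arccos(-0.3775) = 112.18°.
Sunrise is at 12 − H_s/15 = 12 − 7.479 = 4.521 h local solar time.

4.52 h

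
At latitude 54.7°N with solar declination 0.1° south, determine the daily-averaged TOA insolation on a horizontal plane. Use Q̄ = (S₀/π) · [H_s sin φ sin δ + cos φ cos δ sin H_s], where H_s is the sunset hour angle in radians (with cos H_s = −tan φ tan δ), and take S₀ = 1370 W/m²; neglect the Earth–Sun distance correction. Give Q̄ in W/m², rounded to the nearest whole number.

251 W/m²

cos H_s = −tan(54.7°) · tan(-0.1°) = 0.0025, so H_s = arccos(0.0025) = 89.86°. In radians, H_s = 1.5684.
H_s sin φ sin δ = 1.5684 × 0.8161 × -0.0017 = -0.0022.
cos φ cos δ sin H_s = 0.5779 × 1.0000 × 1.0000 = 0.5779.
Q̄ = (1370/π) × (-0.0022 + 0.5779) = 436.08 × 0.5757 = 251.05 W/m².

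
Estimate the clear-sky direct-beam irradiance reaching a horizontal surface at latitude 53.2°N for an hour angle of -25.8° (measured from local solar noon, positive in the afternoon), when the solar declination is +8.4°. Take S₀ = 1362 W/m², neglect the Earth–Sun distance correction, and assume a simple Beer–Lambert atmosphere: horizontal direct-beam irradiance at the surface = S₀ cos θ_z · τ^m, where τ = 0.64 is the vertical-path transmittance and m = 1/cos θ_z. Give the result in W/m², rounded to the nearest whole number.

446 W/m²

cos θ_z = sin(53.2°) sin(8.4°) + cos(53.2°) cos(8.4°) cos(-25.80°) = 0.1170 + 0.5335 = 0.6505.
Air mass m = 1/cos θ_z = 1/0.6505 = 1.537; τ^m = 0.64^1.537 = 0.5036.
Surface direct beam = 1362 × 0.6505 × 0.5036 = 446.18 W/m².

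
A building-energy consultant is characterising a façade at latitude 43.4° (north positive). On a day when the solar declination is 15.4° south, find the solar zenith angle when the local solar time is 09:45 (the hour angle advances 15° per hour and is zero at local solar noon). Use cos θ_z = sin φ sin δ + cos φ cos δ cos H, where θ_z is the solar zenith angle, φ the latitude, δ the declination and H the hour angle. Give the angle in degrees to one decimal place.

Hour angle H = 15° × (9.75 − 12) = -33.75°.
With φ = 43.4°, δ = -15.4°, H = -33.75°: sin φ sin δ = -0.1825, cos φ cos δ cos H = 0.5824, so cos θ_z = 0.3999.
θ_z = arccos(0.3999) = 66.43°.

66.4°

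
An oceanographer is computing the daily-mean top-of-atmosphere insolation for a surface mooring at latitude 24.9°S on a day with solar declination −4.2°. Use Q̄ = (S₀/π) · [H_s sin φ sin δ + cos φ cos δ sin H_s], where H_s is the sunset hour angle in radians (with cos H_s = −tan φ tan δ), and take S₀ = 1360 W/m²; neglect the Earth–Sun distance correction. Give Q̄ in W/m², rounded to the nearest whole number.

413 W/m²

The sunset hour angle satisfies cos H_s = −tan φ tan δ = -0.0341, giving H_s = 91.95°. In radians, H_s = 1.6048.
H_s sin φ sin δ = 1.6048 × -0.4210 × -0.0732 = 0.0495.
cos φ cos δ sin H_s = 0.9070 × 0.9973 × 0.9994 = 0.9040.
Q̄ = (1360/π) × (0.0495 + 0.9040) = 432.90 × 0.9535 = 412.77 W/m².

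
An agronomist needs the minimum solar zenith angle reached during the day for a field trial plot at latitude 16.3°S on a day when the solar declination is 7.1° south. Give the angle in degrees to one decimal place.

9.2°

At local solar noon the hour angle is zero, so the zenith angle is |φ − δ| = |-16.3° − (-7.1°)| = 9.2°.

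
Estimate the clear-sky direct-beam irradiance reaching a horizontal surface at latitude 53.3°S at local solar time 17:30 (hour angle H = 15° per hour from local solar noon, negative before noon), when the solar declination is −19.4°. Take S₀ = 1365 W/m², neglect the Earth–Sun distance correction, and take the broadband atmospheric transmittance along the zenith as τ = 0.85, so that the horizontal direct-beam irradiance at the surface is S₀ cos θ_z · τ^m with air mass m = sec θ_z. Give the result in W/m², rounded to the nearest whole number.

288 W/m²

Hour angle H = 15° × (17.5 − 12) = 82.50°.
With φ = -53.3°, δ = -19.4°, H = 82.50°: sin φ sin δ = 0.2663, cos φ cos δ cos H = 0.0736, so cos θ_z = 0.3399.
Air mass m = 1/cos θ_z = 1/0.3399 = 2.942; τ^m = 0.85^2.942 = 0.6199.
Surface direct beam = 1365 × 0.3399 × 0.6199 = 287.61 W/m².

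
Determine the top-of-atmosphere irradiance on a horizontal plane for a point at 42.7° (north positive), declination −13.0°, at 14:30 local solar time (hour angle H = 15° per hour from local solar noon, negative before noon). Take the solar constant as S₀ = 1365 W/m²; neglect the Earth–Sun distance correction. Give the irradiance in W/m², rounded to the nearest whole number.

Hour angle H = 15° × (14.5 − 12) = 37.50°.
With φ = 42.7°, δ = -13.0°, H = 37.50°: sin φ sin δ = -0.1526, cos φ cos δ cos H = 0.5681, so cos θ_z = 0.4155.
Top-of-atmosphere irradiance = S₀ cos θ_z = 1365 × 0.4155 = 567.16 W/m².

567 W/m²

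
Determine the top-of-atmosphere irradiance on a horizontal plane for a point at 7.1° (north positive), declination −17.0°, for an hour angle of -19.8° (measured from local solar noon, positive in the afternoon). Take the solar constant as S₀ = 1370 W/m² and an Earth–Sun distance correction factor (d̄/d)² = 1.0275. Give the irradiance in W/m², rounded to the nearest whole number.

cos θ_z = sin φ sin δ + cos φ cos δ cos H = (0.1236)(-0.2924) + (0.9923)(0.9563)(0.9409) = 0.8567.
Top-of-atmosphere irradiance = S₀ (d̄/d)² cos θ_z = 1370 × 1.0275 × 0.8567 = 1205.96 W/m².

1206 W/m²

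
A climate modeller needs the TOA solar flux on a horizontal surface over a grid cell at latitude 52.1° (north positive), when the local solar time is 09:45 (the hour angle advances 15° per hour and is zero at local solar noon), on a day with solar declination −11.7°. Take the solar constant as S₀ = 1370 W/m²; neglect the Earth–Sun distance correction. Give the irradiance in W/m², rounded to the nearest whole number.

466 W/m²

Hour angle H = 15° × (9.75 − 12) = -33.75°.
With φ = 52.1°, δ = -11.7°, H = -33.75°: sin φ sin δ = -0.1600, cos φ cos δ cos H = 0.5001, so cos θ_z = 0.3401.
Top-of-atmosphere irradiance = S₀ cos θ_z = 1370 × 0.3401 = 465.94 W/m².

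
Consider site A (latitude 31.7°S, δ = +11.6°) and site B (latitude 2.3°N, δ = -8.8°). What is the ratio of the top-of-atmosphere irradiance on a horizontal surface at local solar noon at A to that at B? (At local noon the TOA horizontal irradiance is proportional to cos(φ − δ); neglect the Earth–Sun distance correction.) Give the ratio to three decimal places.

0.742

A: cos θ_z = cos(-31.7° − (11.6°)) = 0.7278.
B: cos θ_z = cos(2.3° − (-8.8°)) = 0.9813.
Ratio A/B = 0.7278 / 0.9813 = 0.7417.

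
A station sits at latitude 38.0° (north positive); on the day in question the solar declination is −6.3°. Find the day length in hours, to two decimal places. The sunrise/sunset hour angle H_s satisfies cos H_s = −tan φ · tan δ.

11.34 hours

The sunset hour angle satisfies cos H_s = −tan φ tan δ = 0.0863, giving H_s = 85.05°.
Day length = 2 H_s / 15° h⁻¹ = 170.10° / 15 = 11.340 h.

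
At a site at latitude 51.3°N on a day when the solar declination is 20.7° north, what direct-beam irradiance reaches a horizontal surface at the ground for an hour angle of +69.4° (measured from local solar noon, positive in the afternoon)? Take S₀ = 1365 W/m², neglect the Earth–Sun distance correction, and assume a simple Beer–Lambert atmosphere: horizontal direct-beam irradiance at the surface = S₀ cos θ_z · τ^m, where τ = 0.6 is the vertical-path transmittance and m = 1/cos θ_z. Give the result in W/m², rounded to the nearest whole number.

With φ = 51.3°, δ = 20.7°, H = 69.40°: sin φ sin δ = 0.2759, cos φ cos δ cos H = 0.2058, so cos θ_z = 0.4817.
Air mass m = 1/cos θ_z = 1/0.4817 = 2.076; τ^m = 0.6^2.076 = 0.3463.
Surface direct beam = 1365 × 0.4817 × 0.3463 = 227.70 W/m².

228 W/m²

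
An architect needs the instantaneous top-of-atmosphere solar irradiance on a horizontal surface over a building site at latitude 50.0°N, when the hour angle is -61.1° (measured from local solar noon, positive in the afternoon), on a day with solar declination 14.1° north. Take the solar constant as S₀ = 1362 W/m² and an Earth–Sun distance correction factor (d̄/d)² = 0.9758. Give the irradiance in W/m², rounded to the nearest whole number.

648 W/m²

With φ = 50.0°, δ = 14.1°, H = -61.10°: sin φ sin δ = 0.1866, cos φ cos δ cos H = 0.3013, so cos θ_z = 0.4879.
Top-of-atmosphere irradiance = S₀ (d̄/d)² cos θ_z = 1362 × 0.9758 × 0.4879 = 648.44 W/m².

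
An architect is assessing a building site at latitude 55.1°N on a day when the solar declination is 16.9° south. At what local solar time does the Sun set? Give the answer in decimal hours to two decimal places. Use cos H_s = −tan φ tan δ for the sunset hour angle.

−tan φ tan δ = −(1.4335)(-0.3038) = 0.4355; H_s = arccos(0.4355) = 64.18°.
Sunset is at 12 + H_s/15 = 12 + 4.279 = 16.279 h local solar time.

16.28 h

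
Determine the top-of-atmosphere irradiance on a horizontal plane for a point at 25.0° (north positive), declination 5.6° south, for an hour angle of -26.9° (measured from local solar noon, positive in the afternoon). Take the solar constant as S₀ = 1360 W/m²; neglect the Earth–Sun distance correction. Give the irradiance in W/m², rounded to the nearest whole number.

1038 W/m²

With φ = 25.0°, δ = -5.6°, H = -26.90°: sin φ sin δ = -0.0412, cos φ cos δ cos H = 0.8044, so cos θ_z = 0.7632.
Top-of-atmosphere irradiance = S₀ cos θ_z = 1360 × 0.7632 = 1037.95 W/m².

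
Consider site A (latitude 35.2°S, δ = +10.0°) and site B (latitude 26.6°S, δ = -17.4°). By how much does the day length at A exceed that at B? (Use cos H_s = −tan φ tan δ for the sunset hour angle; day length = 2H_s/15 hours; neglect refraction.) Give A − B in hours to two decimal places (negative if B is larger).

-2.16 h

A: H_s = arccos(−tan -35.2° · tan 10.0°) = 82.85°, so 2H_s/15 = 11.0467 h.
B: H_s = arccos(−tan -26.6° · tan -17.4°) = 99.03°, so 2H_s/15 = 13.2040 h.
A − B = 11.0467 − 13.2040 = -2.1573 h.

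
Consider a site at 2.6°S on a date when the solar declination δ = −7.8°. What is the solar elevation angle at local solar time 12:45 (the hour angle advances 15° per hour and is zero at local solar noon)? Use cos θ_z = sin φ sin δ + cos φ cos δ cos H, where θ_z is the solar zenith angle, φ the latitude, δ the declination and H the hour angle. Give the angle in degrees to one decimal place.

Hour angle H = 15° × (12.75 − 12) = 11.25°.
cos θ_z = sin φ sin δ + cos φ cos δ cos H = (-0.0454)(-0.1357) + (0.9990)(0.9907)(0.9808) = 0.9769.
θ_z = arccos(0.9769) = 12.34°, so the elevation is 90° − 12.34° = 77.66°.

77.7°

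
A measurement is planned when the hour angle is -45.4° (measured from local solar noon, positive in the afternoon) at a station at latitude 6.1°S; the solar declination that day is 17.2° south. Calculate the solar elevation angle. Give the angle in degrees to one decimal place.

cos θ_z = sin φ sin δ + cos φ cos δ cos H = (-0.1063)(-0.2957) + (0.9943)(0.9553)(0.7022) = 0.6984.
θ_z = arccos(0.6984) = 45.70°, so the elevation is 90° − 45.70° = 44.30°.

44.3°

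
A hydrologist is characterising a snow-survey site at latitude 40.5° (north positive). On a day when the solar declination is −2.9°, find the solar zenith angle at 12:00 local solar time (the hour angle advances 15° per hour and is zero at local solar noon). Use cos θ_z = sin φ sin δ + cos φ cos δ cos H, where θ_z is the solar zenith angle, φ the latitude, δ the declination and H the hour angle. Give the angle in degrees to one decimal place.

43.4°

Hour angle H = 15° × (12 − 12) = 0.00°.
cos θ_z = sin φ sin δ + cos φ cos δ cos H = (0.6494)(-0.0506) + (0.7604)(0.9987)(1.0000) = 0.7266.
θ_z = arccos(0.7266) = 43.40°.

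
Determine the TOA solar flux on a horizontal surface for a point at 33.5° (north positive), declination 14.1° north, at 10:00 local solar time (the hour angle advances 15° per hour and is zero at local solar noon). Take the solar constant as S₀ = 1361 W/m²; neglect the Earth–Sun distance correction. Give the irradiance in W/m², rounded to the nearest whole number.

Hour angle H = 15° × (10 − 12) = -30.00°.
With φ = 33.5°, δ = 14.1°, H = -30.00°: sin φ sin δ = 0.1345, cos φ cos δ cos H = 0.7004, so cos θ_z = 0.8349.
Top-of-atmosphere irradiance = S₀ cos θ_z = 1361 × 0.8349 = 1136.30 W/m².

1136 W/m²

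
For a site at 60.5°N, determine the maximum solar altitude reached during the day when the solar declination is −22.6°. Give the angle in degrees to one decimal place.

At local solar noon the hour angle is zero, so the elevation is 90° − |φ − δ| = 90° − |60.5° − (-22.6°)| = 90° − 83.1° = 6.9°.

6.9°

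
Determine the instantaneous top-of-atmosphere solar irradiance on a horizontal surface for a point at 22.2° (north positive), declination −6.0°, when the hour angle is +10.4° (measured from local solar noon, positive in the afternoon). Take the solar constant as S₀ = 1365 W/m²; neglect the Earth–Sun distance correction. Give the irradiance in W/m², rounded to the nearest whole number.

1182 W/m²

cos θ_z = sin(22.2°) sin(-6.0°) + cos(22.2°) cos(-6.0°) cos(10.40°) = -0.0395 + 0.9057 = 0.8662.
Top-of-atmosphere irradiance = S₀ cos θ_z = 1365 × 0.8662 = 1182.36 W/m².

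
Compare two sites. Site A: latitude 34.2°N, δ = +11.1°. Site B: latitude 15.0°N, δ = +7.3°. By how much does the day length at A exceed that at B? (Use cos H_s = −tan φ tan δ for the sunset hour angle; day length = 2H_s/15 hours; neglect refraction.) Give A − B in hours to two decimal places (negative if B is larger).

A: H_s = arccos(−tan 34.2° · tan 11.1°) = 97.66°, so 2H_s/15 = 13.0213 h.
B: H_s = arccos(−tan 15.0° · tan 7.3°) = 91.97°, so 2H_s/15 = 12.2627 h.
A − B = 13.0213 − 12.2627 = 0.7586 h.

+0.76 h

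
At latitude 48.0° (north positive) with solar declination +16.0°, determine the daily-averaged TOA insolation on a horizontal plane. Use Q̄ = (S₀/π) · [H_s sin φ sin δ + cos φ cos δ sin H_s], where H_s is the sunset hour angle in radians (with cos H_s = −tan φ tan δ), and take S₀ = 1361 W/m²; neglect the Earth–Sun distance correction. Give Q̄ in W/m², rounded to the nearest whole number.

−tan φ tan δ = −(1.1106)(0.2867) = -0.3184; H_s = arccos(-0.3184) = 108.57°. In radians, H_s = 1.8949.
H_s sin φ sin δ = 1.8949 × 0.7431 × 0.2756 = 0.3881.
cos φ cos δ sin H_s = 0.6691 × 0.9613 × 0.9479 = 0.6097.
Q̄ = (1361/π) × (0.3881 + 0.6097) = 433.22 × 0.9978 = 432.27 W/m².

432 W/m²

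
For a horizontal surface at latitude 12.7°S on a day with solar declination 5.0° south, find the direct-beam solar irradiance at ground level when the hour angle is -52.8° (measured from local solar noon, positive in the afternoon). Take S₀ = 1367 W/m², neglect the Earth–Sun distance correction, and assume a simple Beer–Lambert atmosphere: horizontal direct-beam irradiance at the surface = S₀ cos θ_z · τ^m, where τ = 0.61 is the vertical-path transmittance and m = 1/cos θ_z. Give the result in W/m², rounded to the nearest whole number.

cos θ_z = sin(-12.7°) sin(-5.0°) + cos(-12.7°) cos(-5.0°) cos(-52.80°) = 0.0192 + 0.5876 = 0.6068.
Air mass m = 1/cos θ_z = 1/0.6068 = 1.648; τ^m = 0.61^1.648 = 0.4428.
Surface direct beam = 1367 × 0.6068 × 0.4428 = 367.30 W/m².

367 W/m²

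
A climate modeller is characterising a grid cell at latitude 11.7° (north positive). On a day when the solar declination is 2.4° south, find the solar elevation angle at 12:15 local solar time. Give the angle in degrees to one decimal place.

75.4°

Hour angle H = 15° × (12.25 − 12) = 3.75°.
With φ = 11.7°, δ = -2.4°, H = 3.75°: sin φ sin δ = -0.0085, cos φ cos δ cos H = 0.9763, so cos θ_z = 0.9678.
θ_z = arccos(0.9678) = 14.58°, so the elevation is 90° − 14.58° = 75.42°.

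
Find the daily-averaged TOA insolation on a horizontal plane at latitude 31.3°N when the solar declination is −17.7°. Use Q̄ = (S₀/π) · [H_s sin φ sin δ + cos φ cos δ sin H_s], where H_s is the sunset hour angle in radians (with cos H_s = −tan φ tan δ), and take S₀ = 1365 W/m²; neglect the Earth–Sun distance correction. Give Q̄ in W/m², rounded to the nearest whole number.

253 W/m²

cos H_s = −tan(31.3°) · tan(-17.7°) = 0.1940, so H_s = arccos(0.1940) = 78.81°. In radians, H_s = 1.3755.
H_s sin φ sin δ = 1.3755 × 0.5195 × -0.3040 = -0.2172.
cos φ cos δ sin H_s = 0.8545 × 0.9527 × 0.9810 = 0.7986.
Q̄ = (1365/π) × (-0.2172 + 0.7986) = 434.49 × 0.5814 = 252.61 W/m².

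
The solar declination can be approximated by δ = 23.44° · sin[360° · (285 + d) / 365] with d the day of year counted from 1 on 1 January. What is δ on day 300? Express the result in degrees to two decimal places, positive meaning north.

-14.10°

360 × (285 + 300) / 365 = 576.986°; sin(576.986°) = -0.6016.
δ = 23.44 × -0.6016 = -14.102° ≈ -14.10°.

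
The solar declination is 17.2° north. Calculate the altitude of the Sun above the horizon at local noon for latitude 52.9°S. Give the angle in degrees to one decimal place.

19.9°

At local solar noon the hour angle is zero, so the elevation is 90° − |φ − δ| = 90° − |-52.9° − (17.2°)| = 90° − 70.1° = 19.9°.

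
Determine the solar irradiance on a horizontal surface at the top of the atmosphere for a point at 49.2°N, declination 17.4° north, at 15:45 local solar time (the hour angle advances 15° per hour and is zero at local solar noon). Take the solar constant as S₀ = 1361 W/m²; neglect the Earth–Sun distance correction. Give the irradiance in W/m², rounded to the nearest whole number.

780 W/m²

Hour angle H = 15° × (15.75 − 12) = 56.25°.
With φ = 49.2°, δ = 17.4°, H = 56.25°: sin φ sin δ = 0.2264, cos φ cos δ cos H = 0.3464, so cos θ_z = 0.5728.
Top-of-atmosphere irradiance = S₀ cos θ_z = 1361 × 0.5728 = 779.58 W/m².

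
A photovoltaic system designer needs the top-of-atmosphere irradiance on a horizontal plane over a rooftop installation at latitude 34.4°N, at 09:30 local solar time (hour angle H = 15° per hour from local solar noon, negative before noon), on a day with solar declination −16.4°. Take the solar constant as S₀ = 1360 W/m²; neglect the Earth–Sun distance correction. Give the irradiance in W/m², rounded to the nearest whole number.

637 W/m²

Hour angle H = 15° × (9.5 − 12) = -37.50°.
cos θ_z = sin(34.4°) sin(-16.4°) + cos(34.4°) cos(-16.4°) cos(-37.50°) = -0.1595 + 0.6280 = 0.4685.
Top-of-atmosphere irradiance = S₀ cos θ_z = 1360 × 0.4685 = 637.16 W/m².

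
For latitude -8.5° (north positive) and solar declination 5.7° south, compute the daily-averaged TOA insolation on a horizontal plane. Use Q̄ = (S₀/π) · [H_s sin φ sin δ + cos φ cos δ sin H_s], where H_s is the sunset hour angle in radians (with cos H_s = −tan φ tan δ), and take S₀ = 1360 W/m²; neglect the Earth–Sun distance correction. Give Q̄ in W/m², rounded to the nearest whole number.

The sunset hour angle satisfies cos H_s = −tan φ tan δ = -0.0149, giving H_s = 90.85°. In radians, H_s = 1.5856.
H_s sin φ sin δ = 1.5856 × -0.1478 × -0.0993 = 0.0233.
cos φ cos δ sin H_s = 0.9890 × 0.9951 × 0.9999 = 0.9841.
Q̄ = (1360/π) × (0.0233 + 0.9841) = 432.90 × 1.0074 = 436.10 W/m².

436 W/m²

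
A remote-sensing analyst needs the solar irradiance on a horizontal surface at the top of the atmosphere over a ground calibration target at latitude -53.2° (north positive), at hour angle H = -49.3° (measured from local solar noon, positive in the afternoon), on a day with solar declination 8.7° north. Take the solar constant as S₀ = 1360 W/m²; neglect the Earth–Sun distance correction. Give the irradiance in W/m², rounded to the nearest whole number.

360 W/m²

cos θ_z = sin(-53.2°) sin(8.7°) + cos(-53.2°) cos(8.7°) cos(-49.30°) = -0.1211 + 0.3861 = 0.2650.
Top-of-atmosphere irradiance = S₀ cos θ_z = 1360 × 0.2650 = 360.40 W/m².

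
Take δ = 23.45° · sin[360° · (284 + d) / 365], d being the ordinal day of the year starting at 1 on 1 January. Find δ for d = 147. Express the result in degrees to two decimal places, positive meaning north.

360 × (284 + 147) / 365 = 425.096°; sin(425.096°) = 0.9070.
δ = 23.45 × 0.9070 = 21.269° ≈ +21.27°.

+21.27°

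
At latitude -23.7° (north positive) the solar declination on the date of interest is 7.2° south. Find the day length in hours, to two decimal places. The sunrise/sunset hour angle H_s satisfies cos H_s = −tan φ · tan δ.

cos H_s = −tan(-23.7°) · tan(-7.2°) = -0.0555, so H_s = arccos(-0.0555) = 93.18°.
Day length = 2 H_s / 15° h⁻¹ = 186.36° / 15 = 12.424 h.

12.42 hours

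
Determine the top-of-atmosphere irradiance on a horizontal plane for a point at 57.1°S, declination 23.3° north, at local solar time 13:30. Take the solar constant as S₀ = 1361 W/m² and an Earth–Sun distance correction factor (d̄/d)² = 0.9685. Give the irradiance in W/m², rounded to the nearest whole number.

170 W/m²

Hour angle H = 15° × (13.5 − 12) = 22.50°.
cos θ_z = sin(-57.1°) sin(23.3°) + cos(-57.1°) cos(23.3°) cos(22.50°) = -0.3321 + 0.4609 = 0.1288.
Top-of-atmosphere irradiance = S₀ (d̄/d)² cos θ_z = 1361 × 0.9685 × 0.1288 = 169.77 W/m².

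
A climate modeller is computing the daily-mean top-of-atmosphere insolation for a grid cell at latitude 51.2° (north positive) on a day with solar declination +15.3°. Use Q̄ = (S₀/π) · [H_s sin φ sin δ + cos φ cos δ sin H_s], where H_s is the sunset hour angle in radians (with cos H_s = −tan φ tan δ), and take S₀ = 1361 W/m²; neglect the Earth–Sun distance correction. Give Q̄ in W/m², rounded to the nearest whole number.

−tan φ tan δ = −(1.2437)(0.2736) = -0.3403; H_s = arccos(-0.3403) = 109.90°. In radians, H_s = 1.9181.
H_s sin φ sin δ = 1.9181 × 0.7793 × 0.2639 = 0.3945.
cos φ cos δ sin H_s = 0.6266 × 0.9646 × 0.9403 = 0.5683.
Q̄ = (1361/π) × (0.3945 + 0.5683) = 433.22 × 0.9628 = 417.10 W/m².

417 W/m²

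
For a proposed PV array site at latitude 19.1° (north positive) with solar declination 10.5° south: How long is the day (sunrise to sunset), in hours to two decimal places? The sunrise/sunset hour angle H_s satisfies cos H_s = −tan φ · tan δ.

cos H_s = −tan(19.1°) · tan(-10.5°) = 0.0642, so H_s = arccos(0.0642) = 86.32°.
Day length = 2 H_s / 15° h⁻¹ = 172.64° / 15 = 11.509 h.

11.51 hours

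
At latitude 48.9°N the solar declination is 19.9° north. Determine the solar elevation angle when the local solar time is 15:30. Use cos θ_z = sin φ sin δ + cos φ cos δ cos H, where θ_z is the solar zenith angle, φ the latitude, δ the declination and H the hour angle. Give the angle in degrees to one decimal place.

Hour angle H = 15° × (15.5 − 12) = 52.50°.
With φ = 48.9°, δ = 19.9°, H = 52.50°: sin φ sin δ = 0.2565, cos φ cos δ cos H = 0.3763, so cos θ_z = 0.6328.
θ_z = arccos(0.6328) = 50.74°, so the elevation is 90° − 50.74° = 39.26°.

39.3°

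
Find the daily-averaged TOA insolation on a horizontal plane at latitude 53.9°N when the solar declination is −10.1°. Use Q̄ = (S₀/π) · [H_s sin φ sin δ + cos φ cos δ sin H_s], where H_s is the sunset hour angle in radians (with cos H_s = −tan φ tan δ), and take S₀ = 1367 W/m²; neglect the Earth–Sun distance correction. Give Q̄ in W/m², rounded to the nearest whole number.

−tan φ tan δ = −(1.3713)(-0.1781) = 0.2442; H_s = arccos(0.2442) = 75.87°. In radians, H_s = 1.3242.
H_s sin φ sin δ = 1.3242 × 0.8080 × -0.1754 = -0.1877.
cos φ cos δ sin H_s = 0.5892 × 0.9845 × 0.9697 = 0.5625.
Q̄ = (1367/π) × (-0.1877 + 0.5625) = 435.13 × 0.3748 = 163.09 W/m².

163 W/m²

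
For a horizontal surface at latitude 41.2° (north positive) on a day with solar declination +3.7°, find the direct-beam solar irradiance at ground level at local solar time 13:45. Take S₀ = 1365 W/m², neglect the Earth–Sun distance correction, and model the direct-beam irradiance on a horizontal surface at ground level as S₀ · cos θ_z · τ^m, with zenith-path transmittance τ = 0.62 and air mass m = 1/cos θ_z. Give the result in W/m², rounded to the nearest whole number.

Hour angle H = 15° × (13.75 − 12) = 26.25°.
cos θ_z = sin φ sin δ + cos φ cos δ cos H = (0.6587)(0.0645) + (0.7524)(0.9979)(0.8969) = 0.7159.
Air mass m = 1/cos θ_z = 1/0.7159 = 1.397; τ^m = 0.62^1.397 = 0.5128.
Surface direct beam = 1365 × 0.7159 × 0.5128 = 501.11 W/m².

501 W/m²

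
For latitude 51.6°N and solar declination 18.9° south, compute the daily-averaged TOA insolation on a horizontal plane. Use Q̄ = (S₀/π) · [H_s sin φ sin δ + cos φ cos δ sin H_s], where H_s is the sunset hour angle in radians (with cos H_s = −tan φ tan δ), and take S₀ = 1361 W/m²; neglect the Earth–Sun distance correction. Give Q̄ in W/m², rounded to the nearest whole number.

106 W/m²

−tan φ tan δ = −(1.2617)(-0.3424) = 0.4320; H_s = arccos(0.4320) = 64.41°. In radians, H_s = 1.1242.
H_s sin φ sin δ = 1.1242 × 0.7837 × -0.3239 = -0.2854.
cos φ cos δ sin H_s = 0.6211 × 0.9461 × 0.9019 = 0.5300.
Q̄ = (1361/π) × (-0.2854 + 0.5300) = 433.22 × 0.2446 = 105.97 W/m².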